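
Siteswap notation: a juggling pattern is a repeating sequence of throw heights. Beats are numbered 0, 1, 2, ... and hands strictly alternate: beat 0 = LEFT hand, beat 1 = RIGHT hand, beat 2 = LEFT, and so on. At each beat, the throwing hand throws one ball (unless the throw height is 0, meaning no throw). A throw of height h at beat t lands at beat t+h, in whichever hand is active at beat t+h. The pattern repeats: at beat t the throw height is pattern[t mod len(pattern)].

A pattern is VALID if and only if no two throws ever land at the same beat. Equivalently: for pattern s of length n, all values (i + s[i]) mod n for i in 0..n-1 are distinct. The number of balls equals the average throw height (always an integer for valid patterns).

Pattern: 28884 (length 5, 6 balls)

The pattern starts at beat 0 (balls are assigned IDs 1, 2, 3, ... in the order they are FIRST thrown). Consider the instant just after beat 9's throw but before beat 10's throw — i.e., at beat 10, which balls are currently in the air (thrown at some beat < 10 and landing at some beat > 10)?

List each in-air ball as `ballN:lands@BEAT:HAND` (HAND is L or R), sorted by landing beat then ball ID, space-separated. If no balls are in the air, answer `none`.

Beat 0 (L): throw ball1 h=2 -> lands@2:L; in-air after throw: [b1@2:L]
Beat 1 (R): throw ball2 h=8 -> lands@9:R; in-air after throw: [b1@2:L b2@9:R]
Beat 2 (L): throw ball1 h=8 -> lands@10:L; in-air after throw: [b2@9:R b1@10:L]
Beat 3 (R): throw ball3 h=8 -> lands@11:R; in-air after throw: [b2@9:R b1@10:L b3@11:R]
Beat 4 (L): throw ball4 h=4 -> lands@8:L; in-air after throw: [b4@8:L b2@9:R b1@10:L b3@11:R]
Beat 5 (R): throw ball5 h=2 -> lands@7:R; in-air after throw: [b5@7:R b4@8:L b2@9:R b1@10:L b3@11:R]
Beat 6 (L): throw ball6 h=8 -> lands@14:L; in-air after throw: [b5@7:R b4@8:L b2@9:R b1@10:L b3@11:R b6@14:L]
Beat 7 (R): throw ball5 h=8 -> lands@15:R; in-air after throw: [b4@8:L b2@9:R b1@10:L b3@11:R b6@14:L b5@15:R]
Beat 8 (L): throw ball4 h=8 -> lands@16:L; in-air after throw: [b2@9:R b1@10:L b3@11:R b6@14:L b5@15:R b4@16:L]
Beat 9 (R): throw ball2 h=4 -> lands@13:R; in-air after throw: [b1@10:L b3@11:R b2@13:R b6@14:L b5@15:R b4@16:L]
Beat 10 (L): throw ball1 h=2 -> lands@12:L; in-air after throw: [b3@11:R b1@12:L b2@13:R b6@14:L b5@15:R b4@16:L]

Answer: ball3:lands@11:R ball2:lands@13:R ball6:lands@14:L ball5:lands@15:R ball4:lands@16:L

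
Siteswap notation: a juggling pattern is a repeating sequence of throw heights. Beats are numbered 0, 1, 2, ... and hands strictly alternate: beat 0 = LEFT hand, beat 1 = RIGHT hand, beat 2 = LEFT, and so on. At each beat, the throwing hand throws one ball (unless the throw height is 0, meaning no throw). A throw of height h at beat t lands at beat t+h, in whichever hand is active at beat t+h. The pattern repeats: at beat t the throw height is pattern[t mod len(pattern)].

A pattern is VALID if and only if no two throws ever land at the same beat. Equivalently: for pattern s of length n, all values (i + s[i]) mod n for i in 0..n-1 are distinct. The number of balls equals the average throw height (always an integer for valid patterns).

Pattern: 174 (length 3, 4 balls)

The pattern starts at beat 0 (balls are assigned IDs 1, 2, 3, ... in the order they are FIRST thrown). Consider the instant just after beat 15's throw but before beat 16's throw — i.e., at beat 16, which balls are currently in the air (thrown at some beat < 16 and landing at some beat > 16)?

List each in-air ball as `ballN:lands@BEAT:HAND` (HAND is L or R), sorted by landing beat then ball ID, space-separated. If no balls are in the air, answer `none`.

Answer: ball4:lands@17:R ball2:lands@18:L ball1:lands@20:L

Derivation:
Beat 0 (L): throw ball1 h=1 -> lands@1:R; in-air after throw: [b1@1:R]
Beat 1 (R): throw ball1 h=7 -> lands@8:L; in-air after throw: [b1@8:L]
Beat 2 (L): throw ball2 h=4 -> lands@6:L; in-air after throw: [b2@6:L b1@8:L]
Beat 3 (R): throw ball3 h=1 -> lands@4:L; in-air after throw: [b3@4:L b2@6:L b1@8:L]
Beat 4 (L): throw ball3 h=7 -> lands@11:R; in-air after throw: [b2@6:L b1@8:L b3@11:R]
Beat 5 (R): throw ball4 h=4 -> lands@9:R; in-air after throw: [b2@6:L b1@8:L b4@9:R b3@11:R]
Beat 6 (L): throw ball2 h=1 -> lands@7:R; in-air after throw: [b2@7:R b1@8:L b4@9:R b3@11:R]
Beat 7 (R): throw ball2 h=7 -> lands@14:L; in-air after throw: [b1@8:L b4@9:R b3@11:R b2@14:L]
Beat 8 (L): throw ball1 h=4 -> lands@12:L; in-air after throw: [b4@9:R b3@11:R b1@12:L b2@14:L]
Beat 9 (R): throw ball4 h=1 -> lands@10:L; in-air after throw: [b4@10:L b3@11:R b1@12:L b2@14:L]
Beat 10 (L): throw ball4 h=7 -> lands@17:R; in-air after throw: [b3@11:R b1@12:L b2@14:L b4@17:R]
Beat 11 (R): throw ball3 h=4 -> lands@15:R; in-air after throw: [b1@12:L b2@14:L b3@15:R b4@17:R]
Beat 12 (L): throw ball1 h=1 -> lands@13:R; in-air after throw: [b1@13:R b2@14:L b3@15:R b4@17:R]
Beat 13 (R): throw ball1 h=7 -> lands@20:L; in-air after throw: [b2@14:L b3@15:R b4@17:R b1@20:L]
Beat 14 (L): throw ball2 h=4 -> lands@18:L; in-air after throw: [b3@15:R b4@17:R b2@18:L b1@20:L]
Beat 15 (R): throw ball3 h=1 -> lands@16:L; in-air after throw: [b3@16:L b4@17:R b2@18:L b1@20:L]
Beat 16 (L): throw ball3 h=7 -> lands@23:R; in-air after throw: [b4@17:R b2@18:L b1@20:L b3@23:R]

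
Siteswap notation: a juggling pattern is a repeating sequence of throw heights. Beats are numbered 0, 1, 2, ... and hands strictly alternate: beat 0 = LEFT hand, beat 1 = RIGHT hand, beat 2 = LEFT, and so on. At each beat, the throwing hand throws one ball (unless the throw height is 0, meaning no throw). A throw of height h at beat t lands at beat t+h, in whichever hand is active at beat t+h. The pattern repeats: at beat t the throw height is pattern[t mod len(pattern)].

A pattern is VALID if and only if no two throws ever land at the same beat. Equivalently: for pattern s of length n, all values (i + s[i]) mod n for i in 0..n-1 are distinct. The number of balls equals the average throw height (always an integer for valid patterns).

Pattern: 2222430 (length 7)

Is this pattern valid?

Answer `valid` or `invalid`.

i=0: (i + s[i]) mod n = (0 + 2) mod 7 = 2
i=1: (i + s[i]) mod n = (1 + 2) mod 7 = 3
i=2: (i + s[i]) mod n = (2 + 2) mod 7 = 4
i=3: (i + s[i]) mod n = (3 + 2) mod 7 = 5
i=4: (i + s[i]) mod n = (4 + 4) mod 7 = 1
i=5: (i + s[i]) mod n = (5 + 3) mod 7 = 1
i=6: (i + s[i]) mod n = (6 + 0) mod 7 = 6
Residues: [2, 3, 4, 5, 1, 1, 6], distinct: False

Answer: invalid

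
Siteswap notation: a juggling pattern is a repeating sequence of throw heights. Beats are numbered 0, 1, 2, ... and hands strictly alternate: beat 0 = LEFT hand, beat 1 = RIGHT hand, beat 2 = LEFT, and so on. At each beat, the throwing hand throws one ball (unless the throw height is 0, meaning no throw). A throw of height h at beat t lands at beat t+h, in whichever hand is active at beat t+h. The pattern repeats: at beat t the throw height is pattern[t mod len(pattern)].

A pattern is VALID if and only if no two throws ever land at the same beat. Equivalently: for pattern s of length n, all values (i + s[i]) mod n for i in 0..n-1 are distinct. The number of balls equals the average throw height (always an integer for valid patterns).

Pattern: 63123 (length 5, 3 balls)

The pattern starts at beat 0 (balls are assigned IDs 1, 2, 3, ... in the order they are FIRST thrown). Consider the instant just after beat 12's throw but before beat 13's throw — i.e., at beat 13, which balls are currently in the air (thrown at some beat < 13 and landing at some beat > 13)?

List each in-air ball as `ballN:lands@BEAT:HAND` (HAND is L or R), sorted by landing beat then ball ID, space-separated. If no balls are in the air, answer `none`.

Answer: ball3:lands@14:L ball2:lands@16:L

Derivation:
Beat 0 (L): throw ball1 h=6 -> lands@6:L; in-air after throw: [b1@6:L]
Beat 1 (R): throw ball2 h=3 -> lands@4:L; in-air after throw: [b2@4:L b1@6:L]
Beat 2 (L): throw ball3 h=1 -> lands@3:R; in-air after throw: [b3@3:R b2@4:L b1@6:L]
Beat 3 (R): throw ball3 h=2 -> lands@5:R; in-air after throw: [b2@4:L b3@5:R b1@6:L]
Beat 4 (L): throw ball2 h=3 -> lands@7:R; in-air after throw: [b3@5:R b1@6:L b2@7:R]
Beat 5 (R): throw ball3 h=6 -> lands@11:R; in-air after throw: [b1@6:L b2@7:R b3@11:R]
Beat 6 (L): throw ball1 h=3 -> lands@9:R; in-air after throw: [b2@7:R b1@9:R b3@11:R]
Beat 7 (R): throw ball2 h=1 -> lands@8:L; in-air after throw: [b2@8:L b1@9:R b3@11:R]
Beat 8 (L): throw ball2 h=2 -> lands@10:L; in-air after throw: [b1@9:R b2@10:L b3@11:R]
Beat 9 (R): throw ball1 h=3 -> lands@12:L; in-air after throw: [b2@10:L b3@11:R b1@12:L]
Beat 10 (L): throw ball2 h=6 -> lands@16:L; in-air after throw: [b3@11:R b1@12:L b2@16:L]
Beat 11 (R): throw ball3 h=3 -> lands@14:L; in-air after throw: [b1@12:L b3@14:L b2@16:L]
Beat 12 (L): throw ball1 h=1 -> lands@13:R; in-air after throw: [b1@13:R b3@14:L b2@16:L]
Beat 13 (R): throw ball1 h=2 -> lands@15:R; in-air after throw: [b3@14:L b1@15:R b2@16:L]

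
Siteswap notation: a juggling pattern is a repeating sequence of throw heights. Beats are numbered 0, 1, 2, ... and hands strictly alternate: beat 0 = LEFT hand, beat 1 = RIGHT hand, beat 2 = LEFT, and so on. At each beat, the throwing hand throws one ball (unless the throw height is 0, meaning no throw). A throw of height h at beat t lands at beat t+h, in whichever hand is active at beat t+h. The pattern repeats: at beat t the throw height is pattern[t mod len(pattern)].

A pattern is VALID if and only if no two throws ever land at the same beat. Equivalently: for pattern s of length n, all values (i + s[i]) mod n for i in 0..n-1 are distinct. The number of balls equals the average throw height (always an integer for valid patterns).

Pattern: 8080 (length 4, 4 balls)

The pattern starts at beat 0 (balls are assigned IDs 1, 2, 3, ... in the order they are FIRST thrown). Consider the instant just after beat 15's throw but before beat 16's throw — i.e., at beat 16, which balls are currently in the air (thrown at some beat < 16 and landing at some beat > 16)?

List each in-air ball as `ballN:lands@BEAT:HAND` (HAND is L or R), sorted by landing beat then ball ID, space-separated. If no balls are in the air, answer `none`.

Beat 0 (L): throw ball1 h=8 -> lands@8:L; in-air after throw: [b1@8:L]
Beat 2 (L): throw ball2 h=8 -> lands@10:L; in-air after throw: [b1@8:L b2@10:L]
Beat 4 (L): throw ball3 h=8 -> lands@12:L; in-air after throw: [b1@8:L b2@10:L b3@12:L]
Beat 6 (L): throw ball4 h=8 -> lands@14:L; in-air after throw: [b1@8:L b2@10:L b3@12:L b4@14:L]
Beat 8 (L): throw ball1 h=8 -> lands@16:L; in-air after throw: [b2@10:L b3@12:L b4@14:L b1@16:L]
Beat 10 (L): throw ball2 h=8 -> lands@18:L; in-air after throw: [b3@12:L b4@14:L b1@16:L b2@18:L]
Beat 12 (L): throw ball3 h=8 -> lands@20:L; in-air after throw: [b4@14:L b1@16:L b2@18:L b3@20:L]
Beat 14 (L): throw ball4 h=8 -> lands@22:L; in-air after throw: [b1@16:L b2@18:L b3@20:L b4@22:L]
Beat 16 (L): throw ball1 h=8 -> lands@24:L; in-air after throw: [b2@18:L b3@20:L b4@22:L b1@24:L]

Answer: ball2:lands@18:L ball3:lands@20:L ball4:lands@22:L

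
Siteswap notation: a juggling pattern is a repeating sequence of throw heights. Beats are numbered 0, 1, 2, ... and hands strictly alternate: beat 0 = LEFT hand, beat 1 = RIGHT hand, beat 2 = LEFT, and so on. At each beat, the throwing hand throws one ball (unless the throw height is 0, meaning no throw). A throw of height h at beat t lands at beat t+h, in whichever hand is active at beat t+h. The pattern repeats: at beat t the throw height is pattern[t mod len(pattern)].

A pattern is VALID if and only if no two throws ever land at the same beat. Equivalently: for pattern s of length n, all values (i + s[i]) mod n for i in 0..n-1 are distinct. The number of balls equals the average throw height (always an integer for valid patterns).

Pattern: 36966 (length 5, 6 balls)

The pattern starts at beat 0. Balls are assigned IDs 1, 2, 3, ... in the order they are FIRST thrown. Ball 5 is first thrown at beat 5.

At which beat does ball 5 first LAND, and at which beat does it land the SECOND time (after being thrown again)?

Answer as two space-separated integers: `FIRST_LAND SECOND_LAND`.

Answer: 8 14

Derivation:
Beat 0 (L): throw ball1 h=3 -> lands@3:R; in-air after throw: [b1@3:R]
Beat 1 (R): throw ball2 h=6 -> lands@7:R; in-air after throw: [b1@3:R b2@7:R]
Beat 2 (L): throw ball3 h=9 -> lands@11:R; in-air after throw: [b1@3:R b2@7:R b3@11:R]
Beat 3 (R): throw ball1 h=6 -> lands@9:R; in-air after throw: [b2@7:R b1@9:R b3@11:R]
Beat 4 (L): throw ball4 h=6 -> lands@10:L; in-air after throw: [b2@7:R b1@9:R b4@10:L b3@11:R]
Beat 5 (R): throw ball5 h=3 -> lands@8:L; in-air after throw: [b2@7:R b5@8:L b1@9:R b4@10:L b3@11:R]
Beat 6 (L): throw ball6 h=6 -> lands@12:L; in-air after throw: [b2@7:R b5@8:L b1@9:R b4@10:L b3@11:R b6@12:L]
Beat 7 (R): throw ball2 h=9 -> lands@16:L; in-air after throw: [b5@8:L b1@9:R b4@10:L b3@11:R b6@12:L b2@16:L]
Beat 8 (L): throw ball5 h=6 -> lands@14:L; in-air after throw: [b1@9:R b4@10:L b3@11:R b6@12:L b5@14:L b2@16:L]
Beat 9 (R): throw ball1 h=6 -> lands@15:R; in-air after throw: [b4@10:L b3@11:R b6@12:L b5@14:L b1@15:R b2@16:L]
Beat 10 (L): throw ball4 h=3 -> lands@13:R; in-air after throw: [b3@11:R b6@12:L b4@13:R b5@14:L b1@15:R b2@16:L]
Beat 11 (R): throw ball3 h=6 -> lands@17:R; in-air after throw: [b6@12:L b4@13:R b5@14:L b1@15:R b2@16:L b3@17:R]
Beat 12 (L): throw ball6 h=9 -> lands@21:R; in-air after throw: [b4@13:R b5@14:L b1@15:R b2@16:L b3@17:R b6@21:R]
Beat 13 (R): throw ball4 h=6 -> lands@19:R; in-air after throw: [b5@14:L b1@15:R b2@16:L b3@17:R b4@19:R b6@21:R]
Beat 14 (L): throw ball5 h=6 -> lands@20:L; in-air after throw: [b1@15:R b2@16:L b3@17:R b4@19:R b5@20:L b6@21:R]
Ball 5: thrown@5 h=3 -> first land @8; rethrown@8 h=6 -> second land @14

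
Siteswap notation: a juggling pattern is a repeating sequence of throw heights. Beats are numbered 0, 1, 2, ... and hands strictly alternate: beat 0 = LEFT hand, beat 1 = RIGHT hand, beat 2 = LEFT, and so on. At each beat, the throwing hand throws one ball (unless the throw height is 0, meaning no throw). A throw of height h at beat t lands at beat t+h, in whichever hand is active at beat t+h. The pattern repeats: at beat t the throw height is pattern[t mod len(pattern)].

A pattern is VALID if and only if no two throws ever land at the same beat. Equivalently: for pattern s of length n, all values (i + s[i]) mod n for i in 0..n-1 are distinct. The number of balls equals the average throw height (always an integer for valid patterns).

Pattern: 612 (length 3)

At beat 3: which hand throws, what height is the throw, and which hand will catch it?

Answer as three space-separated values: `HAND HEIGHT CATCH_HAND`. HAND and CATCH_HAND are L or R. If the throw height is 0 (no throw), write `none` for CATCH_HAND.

Beat 3: 3 mod 2 = 1, so hand = R
Throw height = pattern[3 mod 3] = pattern[0] = 6
Lands at beat 3+6=9, 9 mod 2 = 1, so catch hand = R

Answer: R 6 R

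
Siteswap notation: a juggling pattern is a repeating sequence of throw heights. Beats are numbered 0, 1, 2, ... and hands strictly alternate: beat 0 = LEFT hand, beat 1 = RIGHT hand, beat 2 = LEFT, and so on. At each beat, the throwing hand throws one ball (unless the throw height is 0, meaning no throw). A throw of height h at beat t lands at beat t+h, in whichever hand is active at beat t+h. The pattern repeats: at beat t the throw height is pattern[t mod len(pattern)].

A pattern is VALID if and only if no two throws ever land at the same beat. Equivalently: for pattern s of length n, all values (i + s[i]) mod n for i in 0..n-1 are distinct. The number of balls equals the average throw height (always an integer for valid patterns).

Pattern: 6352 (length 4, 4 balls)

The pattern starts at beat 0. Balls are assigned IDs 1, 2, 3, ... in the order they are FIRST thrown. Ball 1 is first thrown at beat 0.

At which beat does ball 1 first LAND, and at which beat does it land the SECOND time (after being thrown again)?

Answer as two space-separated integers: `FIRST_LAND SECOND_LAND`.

Answer: 6 11

Derivation:
Beat 0 (L): throw ball1 h=6 -> lands@6:L; in-air after throw: [b1@6:L]
Beat 1 (R): throw ball2 h=3 -> lands@4:L; in-air after throw: [b2@4:L b1@6:L]
Beat 2 (L): throw ball3 h=5 -> lands@7:R; in-air after throw: [b2@4:L b1@6:L b3@7:R]
Beat 3 (R): throw ball4 h=2 -> lands@5:R; in-air after throw: [b2@4:L b4@5:R b1@6:L b3@7:R]
Beat 4 (L): throw ball2 h=6 -> lands@10:L; in-air after throw: [b4@5:R b1@6:L b3@7:R b2@10:L]
Beat 5 (R): throw ball4 h=3 -> lands@8:L; in-air after throw: [b1@6:L b3@7:R b4@8:L b2@10:L]
Beat 6 (L): throw ball1 h=5 -> lands@11:R; in-air after throw: [b3@7:R b4@8:L b2@10:L b1@11:R]
Beat 7 (R): throw ball3 h=2 -> lands@9:R; in-air after throw: [b4@8:L b3@9:R b2@10:L b1@11:R]
Beat 8 (L): throw ball4 h=6 -> lands@14:L; in-air after throw: [b3@9:R b2@10:L b1@11:R b4@14:L]
Beat 9 (R): throw ball3 h=3 -> lands@12:L; in-air after throw: [b2@10:L b1@11:R b3@12:L b4@14:L]
Beat 10 (L): throw ball2 h=5 -> lands@15:R; in-air after throw: [b1@11:R b3@12:L b4@14:L b2@15:R]
Beat 11 (R): throw ball1 h=2 -> lands@13:R; in-air after throw: [b3@12:L b1@13:R b4@14:L b2@15:R]
Ball 1: thrown@0 h=6 -> first land @6; rethrown@6 h=5 -> second land @11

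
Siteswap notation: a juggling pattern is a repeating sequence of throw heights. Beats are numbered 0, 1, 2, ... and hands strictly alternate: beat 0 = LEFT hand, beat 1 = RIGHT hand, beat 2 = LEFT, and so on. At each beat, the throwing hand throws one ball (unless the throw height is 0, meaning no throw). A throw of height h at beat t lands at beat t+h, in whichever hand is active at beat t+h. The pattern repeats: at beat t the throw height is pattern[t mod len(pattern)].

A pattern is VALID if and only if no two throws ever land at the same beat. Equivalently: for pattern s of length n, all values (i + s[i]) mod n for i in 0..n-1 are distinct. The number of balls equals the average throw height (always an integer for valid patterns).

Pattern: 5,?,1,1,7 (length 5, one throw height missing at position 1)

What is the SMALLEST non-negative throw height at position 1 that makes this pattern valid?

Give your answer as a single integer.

Answer: 1

Derivation:
i=0: (0 + 5) mod 5 = 0
i=1: s[i]=? (unknown)
i=2: (2 + 1) mod 5 = 3
i=3: (3 + 1) mod 5 = 4
i=4: (4 + 7) mod 5 = 1
Known residues: [0, 1, 3, 4]; need a permutation of 0..4, so missing residue r = 2
Need (1 + s) mod 5 = 2; smallest s = (2 - 1) mod 5 = 1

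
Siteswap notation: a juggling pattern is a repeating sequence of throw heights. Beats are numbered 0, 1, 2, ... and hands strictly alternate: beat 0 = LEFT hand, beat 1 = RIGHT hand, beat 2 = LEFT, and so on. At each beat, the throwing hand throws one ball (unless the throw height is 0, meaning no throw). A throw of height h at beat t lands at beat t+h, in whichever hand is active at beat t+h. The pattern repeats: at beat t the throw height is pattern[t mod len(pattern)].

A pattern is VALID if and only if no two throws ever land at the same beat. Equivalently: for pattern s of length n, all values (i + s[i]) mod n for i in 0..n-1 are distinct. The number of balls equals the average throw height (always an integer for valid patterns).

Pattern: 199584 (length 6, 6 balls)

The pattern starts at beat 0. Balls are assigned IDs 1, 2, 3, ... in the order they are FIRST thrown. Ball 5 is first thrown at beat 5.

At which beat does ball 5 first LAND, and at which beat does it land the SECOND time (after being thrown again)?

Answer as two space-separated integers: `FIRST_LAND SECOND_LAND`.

Answer: 9 14

Derivation:
Beat 0 (L): throw ball1 h=1 -> lands@1:R; in-air after throw: [b1@1:R]
Beat 1 (R): throw ball1 h=9 -> lands@10:L; in-air after throw: [b1@10:L]
Beat 2 (L): throw ball2 h=9 -> lands@11:R; in-air after throw: [b1@10:L b2@11:R]
Beat 3 (R): throw ball3 h=5 -> lands@8:L; in-air after throw: [b3@8:L b1@10:L b2@11:R]
Beat 4 (L): throw ball4 h=8 -> lands@12:L; in-air after throw: [b3@8:L b1@10:L b2@11:R b4@12:L]
Beat 5 (R): throw ball5 h=4 -> lands@9:R; in-air after throw: [b3@8:L b5@9:R b1@10:L b2@11:R b4@12:L]
Beat 6 (L): throw ball6 h=1 -> lands@7:R; in-air after throw: [b6@7:R b3@8:L b5@9:R b1@10:L b2@11:R b4@12:L]
Beat 7 (R): throw ball6 h=9 -> lands@16:L; in-air after throw: [b3@8:L b5@9:R b1@10:L b2@11:R b4@12:L b6@16:L]
Beat 8 (L): throw ball3 h=9 -> lands@17:R; in-air after throw: [b5@9:R b1@10:L b2@11:R b4@12:L b6@16:L b3@17:R]
Beat 9 (R): throw ball5 h=5 -> lands@14:L; in-air after throw: [b1@10:L b2@11:R b4@12:L b5@14:L b6@16:L b3@17:R]
Beat 10 (L): throw ball1 h=8 -> lands@18:L; in-air after throw: [b2@11:R b4@12:L b5@14:L b6@16:L b3@17:R b1@18:L]
Beat 11 (R): throw ball2 h=4 -> lands@15:R; in-air after throw: [b4@12:L b5@14:L b2@15:R b6@16:L b3@17:R b1@18:L]
Beat 12 (L): throw ball4 h=1 -> lands@13:R; in-air after throw: [b4@13:R b5@14:L b2@15:R b6@16:L b3@17:R b1@18:L]
Beat 13 (R): throw ball4 h=9 -> lands@22:L; in-air after throw: [b5@14:L b2@15:R b6@16:L b3@17:R b1@18:L b4@22:L]
Beat 14 (L): throw ball5 h=9 -> lands@23:R; in-air after throw: [b2@15:R b6@16:L b3@17:R b1@18:L b4@22:L b5@23:R]
Ball 5: thrown@5 h=4 -> first land @9; rethrown@9 h=5 -> second land @14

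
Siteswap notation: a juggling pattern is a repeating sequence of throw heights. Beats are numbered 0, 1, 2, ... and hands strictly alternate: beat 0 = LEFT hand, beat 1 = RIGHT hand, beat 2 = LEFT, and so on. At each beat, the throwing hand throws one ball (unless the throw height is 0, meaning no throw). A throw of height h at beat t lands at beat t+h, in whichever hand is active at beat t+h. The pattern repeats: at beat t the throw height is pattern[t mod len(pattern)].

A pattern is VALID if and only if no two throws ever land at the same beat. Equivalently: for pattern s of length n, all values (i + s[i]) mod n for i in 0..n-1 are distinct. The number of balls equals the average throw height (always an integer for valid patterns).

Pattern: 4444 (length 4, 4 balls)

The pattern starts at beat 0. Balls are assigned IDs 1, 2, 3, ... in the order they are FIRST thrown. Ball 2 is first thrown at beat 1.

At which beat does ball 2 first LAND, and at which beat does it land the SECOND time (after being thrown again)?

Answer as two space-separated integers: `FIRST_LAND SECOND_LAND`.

Beat 0 (L): throw ball1 h=4 -> lands@4:L; in-air after throw: [b1@4:L]
Beat 1 (R): throw ball2 h=4 -> lands@5:R; in-air after throw: [b1@4:L b2@5:R]
Beat 2 (L): throw ball3 h=4 -> lands@6:L; in-air after throw: [b1@4:L b2@5:R b3@6:L]
Beat 3 (R): throw ball4 h=4 -> lands@7:R; in-air after throw: [b1@4:L b2@5:R b3@6:L b4@7:R]
Beat 4 (L): throw ball1 h=4 -> lands@8:L; in-air after throw: [b2@5:R b3@6:L b4@7:R b1@8:L]
Beat 5 (R): throw ball2 h=4 -> lands@9:R; in-air after throw: [b3@6:L b4@7:R b1@8:L b2@9:R]
Beat 6 (L): throw ball3 h=4 -> lands@10:L; in-air after throw: [b4@7:R b1@8:L b2@9:R b3@10:L]
Beat 7 (R): throw ball4 h=4 -> lands@11:R; in-air after throw: [b1@8:L b2@9:R b3@10:L b4@11:R]
Beat 8 (L): throw ball1 h=4 -> lands@12:L; in-air after throw: [b2@9:R b3@10:L b4@11:R b1@12:L]
Beat 9 (R): throw ball2 h=4 -> lands@13:R; in-air after throw: [b3@10:L b4@11:R b1@12:L b2@13:R]
Ball 2: thrown@1 h=4 -> first land @5; rethrown@5 h=4 -> second land @9

Answer: 5 9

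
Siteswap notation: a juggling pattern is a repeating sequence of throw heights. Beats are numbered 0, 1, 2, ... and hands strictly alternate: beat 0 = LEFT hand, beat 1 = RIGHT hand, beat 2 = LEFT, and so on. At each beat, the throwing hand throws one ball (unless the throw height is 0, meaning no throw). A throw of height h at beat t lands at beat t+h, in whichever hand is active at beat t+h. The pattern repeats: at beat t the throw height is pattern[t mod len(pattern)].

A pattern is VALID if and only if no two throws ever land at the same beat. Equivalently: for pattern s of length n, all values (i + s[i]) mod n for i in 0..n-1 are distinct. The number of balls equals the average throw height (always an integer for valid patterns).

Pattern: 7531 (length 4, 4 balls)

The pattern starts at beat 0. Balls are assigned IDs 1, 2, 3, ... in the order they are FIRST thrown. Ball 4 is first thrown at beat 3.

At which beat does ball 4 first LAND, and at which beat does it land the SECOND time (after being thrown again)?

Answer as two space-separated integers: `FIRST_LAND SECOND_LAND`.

Beat 0 (L): throw ball1 h=7 -> lands@7:R; in-air after throw: [b1@7:R]
Beat 1 (R): throw ball2 h=5 -> lands@6:L; in-air after throw: [b2@6:L b1@7:R]
Beat 2 (L): throw ball3 h=3 -> lands@5:R; in-air after throw: [b3@5:R b2@6:L b1@7:R]
Beat 3 (R): throw ball4 h=1 -> lands@4:L; in-air after throw: [b4@4:L b3@5:R b2@6:L b1@7:R]
Beat 4 (L): throw ball4 h=7 -> lands@11:R; in-air after throw: [b3@5:R b2@6:L b1@7:R b4@11:R]
Beat 5 (R): throw ball3 h=5 -> lands@10:L; in-air after throw: [b2@6:L b1@7:R b3@10:L b4@11:R]
Beat 6 (L): throw ball2 h=3 -> lands@9:R; in-air after throw: [b1@7:R b2@9:R b3@10:L b4@11:R]
Beat 7 (R): throw ball1 h=1 -> lands@8:L; in-air after throw: [b1@8:L b2@9:R b3@10:L b4@11:R]
Beat 8 (L): throw ball1 h=7 -> lands@15:R; in-air after throw: [b2@9:R b3@10:L b4@11:R b1@15:R]
Beat 9 (R): throw ball2 h=5 -> lands@14:L; in-air after throw: [b3@10:L b4@11:R b2@14:L b1@15:R]
Beat 10 (L): throw ball3 h=3 -> lands@13:R; in-air after throw: [b4@11:R b3@13:R b2@14:L b1@15:R]
Beat 11 (R): throw ball4 h=1 -> lands@12:L; in-air after throw: [b4@12:L b3@13:R b2@14:L b1@15:R]
Ball 4: thrown@3 h=1 -> first land @4; rethrown@4 h=7 -> second land @11

Answer: 4 11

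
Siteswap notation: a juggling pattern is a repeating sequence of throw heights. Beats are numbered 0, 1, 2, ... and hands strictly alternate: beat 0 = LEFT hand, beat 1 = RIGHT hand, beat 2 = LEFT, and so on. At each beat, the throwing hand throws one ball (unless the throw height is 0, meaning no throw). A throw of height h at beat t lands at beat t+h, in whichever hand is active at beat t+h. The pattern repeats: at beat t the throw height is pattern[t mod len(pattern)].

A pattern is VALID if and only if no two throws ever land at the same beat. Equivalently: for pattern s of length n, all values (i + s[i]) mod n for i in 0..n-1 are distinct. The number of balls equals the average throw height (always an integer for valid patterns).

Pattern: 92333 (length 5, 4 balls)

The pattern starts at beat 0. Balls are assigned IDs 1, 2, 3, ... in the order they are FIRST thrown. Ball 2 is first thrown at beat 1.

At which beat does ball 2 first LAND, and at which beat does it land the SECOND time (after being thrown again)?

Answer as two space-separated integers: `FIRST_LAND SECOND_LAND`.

Answer: 3 6

Derivation:
Beat 0 (L): throw ball1 h=9 -> lands@9:R; in-air after throw: [b1@9:R]
Beat 1 (R): throw ball2 h=2 -> lands@3:R; in-air after throw: [b2@3:R b1@9:R]
Beat 2 (L): throw ball3 h=3 -> lands@5:R; in-air after throw: [b2@3:R b3@5:R b1@9:R]
Beat 3 (R): throw ball2 h=3 -> lands@6:L; in-air after throw: [b3@5:R b2@6:L b1@9:R]
Beat 4 (L): throw ball4 h=3 -> lands@7:R; in-air after throw: [b3@5:R b2@6:L b4@7:R b1@9:R]
Beat 5 (R): throw ball3 h=9 -> lands@14:L; in-air after throw: [b2@6:L b4@7:R b1@9:R b3@14:L]
Beat 6 (L): throw ball2 h=2 -> lands@8:L; in-air after throw: [b4@7:R b2@8:L b1@9:R b3@14:L]
Ball 2: thrown@1 h=2 -> first land @3; rethrown@3 h=3 -> second land @6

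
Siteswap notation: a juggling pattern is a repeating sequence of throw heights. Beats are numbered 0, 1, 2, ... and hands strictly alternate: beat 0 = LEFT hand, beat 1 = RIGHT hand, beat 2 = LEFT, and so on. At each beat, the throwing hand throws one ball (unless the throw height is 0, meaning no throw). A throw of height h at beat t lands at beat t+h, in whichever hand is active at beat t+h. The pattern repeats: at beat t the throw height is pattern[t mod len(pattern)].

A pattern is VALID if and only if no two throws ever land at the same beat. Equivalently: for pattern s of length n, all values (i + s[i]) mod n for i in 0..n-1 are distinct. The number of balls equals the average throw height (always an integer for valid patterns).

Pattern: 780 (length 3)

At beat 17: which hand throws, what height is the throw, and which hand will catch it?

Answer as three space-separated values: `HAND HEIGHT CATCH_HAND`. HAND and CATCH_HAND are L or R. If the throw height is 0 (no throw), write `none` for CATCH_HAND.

Beat 17: 17 mod 2 = 1, so hand = R
Throw height = pattern[17 mod 3] = pattern[2] = 0

Answer: R 0 none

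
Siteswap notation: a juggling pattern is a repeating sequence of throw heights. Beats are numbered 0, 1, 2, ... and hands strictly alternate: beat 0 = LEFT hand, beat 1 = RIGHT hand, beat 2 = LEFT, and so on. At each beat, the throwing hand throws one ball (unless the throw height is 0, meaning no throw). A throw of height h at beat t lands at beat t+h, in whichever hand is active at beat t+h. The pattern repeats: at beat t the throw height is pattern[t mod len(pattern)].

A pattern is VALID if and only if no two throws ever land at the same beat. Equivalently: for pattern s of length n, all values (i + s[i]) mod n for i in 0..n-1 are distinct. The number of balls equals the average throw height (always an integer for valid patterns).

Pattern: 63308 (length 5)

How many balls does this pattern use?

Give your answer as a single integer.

Answer: 4

Derivation:
Pattern = [6, 3, 3, 0, 8], length n = 5
  position 0: throw height = 6, running sum = 6
  position 1: throw height = 3, running sum = 9
  position 2: throw height = 3, running sum = 12
  position 3: throw height = 0, running sum = 12
  position 4: throw height = 8, running sum = 20
Total sum = 20; balls = sum / n = 20 / 5 = 4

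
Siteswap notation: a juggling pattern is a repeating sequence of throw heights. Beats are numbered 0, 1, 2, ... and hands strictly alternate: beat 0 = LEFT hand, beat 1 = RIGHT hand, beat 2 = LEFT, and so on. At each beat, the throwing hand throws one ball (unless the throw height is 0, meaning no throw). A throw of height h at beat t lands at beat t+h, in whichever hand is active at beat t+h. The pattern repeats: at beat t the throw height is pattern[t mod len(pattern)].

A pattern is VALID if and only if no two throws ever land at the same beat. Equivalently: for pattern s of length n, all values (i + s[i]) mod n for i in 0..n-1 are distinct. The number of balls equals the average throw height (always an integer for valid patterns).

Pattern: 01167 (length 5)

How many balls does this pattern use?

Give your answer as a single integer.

Pattern = [0, 1, 1, 6, 7], length n = 5
  position 0: throw height = 0, running sum = 0
  position 1: throw height = 1, running sum = 1
  position 2: throw height = 1, running sum = 2
  position 3: throw height = 6, running sum = 8
  position 4: throw height = 7, running sum = 15
Total sum = 15; balls = sum / n = 15 / 5 = 3

Answer: 3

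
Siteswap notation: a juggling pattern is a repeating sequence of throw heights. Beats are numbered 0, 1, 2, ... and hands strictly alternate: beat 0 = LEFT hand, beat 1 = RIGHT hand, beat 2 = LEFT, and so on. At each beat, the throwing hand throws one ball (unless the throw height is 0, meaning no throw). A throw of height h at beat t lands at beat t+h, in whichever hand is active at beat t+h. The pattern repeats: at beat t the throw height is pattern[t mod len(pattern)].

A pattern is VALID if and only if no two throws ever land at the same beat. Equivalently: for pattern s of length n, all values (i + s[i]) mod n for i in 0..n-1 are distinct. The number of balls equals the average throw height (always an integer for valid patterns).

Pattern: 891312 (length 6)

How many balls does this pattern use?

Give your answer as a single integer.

Pattern = [8, 9, 1, 3, 1, 2], length n = 6
  position 0: throw height = 8, running sum = 8
  position 1: throw height = 9, running sum = 17
  position 2: throw height = 1, running sum = 18
  position 3: throw height = 3, running sum = 21
  position 4: throw height = 1, running sum = 22
  position 5: throw height = 2, running sum = 24
Total sum = 24; balls = sum / n = 24 / 6 = 4

Answer: 4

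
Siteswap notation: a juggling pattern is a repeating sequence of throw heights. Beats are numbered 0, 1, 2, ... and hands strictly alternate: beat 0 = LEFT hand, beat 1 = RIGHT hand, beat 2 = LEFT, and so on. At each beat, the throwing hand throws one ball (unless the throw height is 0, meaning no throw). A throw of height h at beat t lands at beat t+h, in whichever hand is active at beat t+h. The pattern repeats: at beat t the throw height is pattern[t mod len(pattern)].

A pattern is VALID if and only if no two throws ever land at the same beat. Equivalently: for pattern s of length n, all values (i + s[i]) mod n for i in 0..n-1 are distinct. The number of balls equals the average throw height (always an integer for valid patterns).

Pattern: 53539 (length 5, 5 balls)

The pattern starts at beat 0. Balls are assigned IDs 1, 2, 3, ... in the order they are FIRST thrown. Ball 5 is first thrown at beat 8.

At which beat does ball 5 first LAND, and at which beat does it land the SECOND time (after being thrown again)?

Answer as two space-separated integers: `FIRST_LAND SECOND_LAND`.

Answer: 11 14

Derivation:
Beat 0 (L): throw ball1 h=5 -> lands@5:R; in-air after throw: [b1@5:R]
Beat 1 (R): throw ball2 h=3 -> lands@4:L; in-air after throw: [b2@4:L b1@5:R]
Beat 2 (L): throw ball3 h=5 -> lands@7:R; in-air after throw: [b2@4:L b1@5:R b3@7:R]
Beat 3 (R): throw ball4 h=3 -> lands@6:L; in-air after throw: [b2@4:L b1@5:R b4@6:L b3@7:R]
Beat 4 (L): throw ball2 h=9 -> lands@13:R; in-air after throw: [b1@5:R b4@6:L b3@7:R b2@13:R]
Beat 5 (R): throw ball1 h=5 -> lands@10:L; in-air after throw: [b4@6:L b3@7:R b1@10:L b2@13:R]
Beat 6 (L): throw ball4 h=3 -> lands@9:R; in-air after throw: [b3@7:R b4@9:R b1@10:L b2@13:R]
Beat 7 (R): throw ball3 h=5 -> lands@12:L; in-air after throw: [b4@9:R b1@10:L b3@12:L b2@13:R]
Beat 8 (L): throw ball5 h=3 -> lands@11:R; in-air after throw: [b4@9:R b1@10:L b5@11:R b3@12:L b2@13:R]
Beat 9 (R): throw ball4 h=9 -> lands@18:L; in-air after throw: [b1@10:L b5@11:R b3@12:L b2@13:R b4@18:L]
Beat 10 (L): throw ball1 h=5 -> lands@15:R; in-air after throw: [b5@11:R b3@12:L b2@13:R b1@15:R b4@18:L]
Beat 11 (R): throw ball5 h=3 -> lands@14:L; in-air after throw: [b3@12:L b2@13:R b5@14:L b1@15:R b4@18:L]
Beat 12 (L): throw ball3 h=5 -> lands@17:R; in-air after throw: [b2@13:R b5@14:L b1@15:R b3@17:R b4@18:L]
Beat 13 (R): throw ball2 h=3 -> lands@16:L; in-air after throw: [b5@14:L b1@15:R b2@16:L b3@17:R b4@18:L]
Beat 14 (L): throw ball5 h=9 -> lands@23:R; in-air after throw: [b1@15:R b2@16:L b3@17:R b4@18:L b5@23:R]
Ball 5: thrown@8 h=3 -> first land @11; rethrown@11 h=3 -> second land @14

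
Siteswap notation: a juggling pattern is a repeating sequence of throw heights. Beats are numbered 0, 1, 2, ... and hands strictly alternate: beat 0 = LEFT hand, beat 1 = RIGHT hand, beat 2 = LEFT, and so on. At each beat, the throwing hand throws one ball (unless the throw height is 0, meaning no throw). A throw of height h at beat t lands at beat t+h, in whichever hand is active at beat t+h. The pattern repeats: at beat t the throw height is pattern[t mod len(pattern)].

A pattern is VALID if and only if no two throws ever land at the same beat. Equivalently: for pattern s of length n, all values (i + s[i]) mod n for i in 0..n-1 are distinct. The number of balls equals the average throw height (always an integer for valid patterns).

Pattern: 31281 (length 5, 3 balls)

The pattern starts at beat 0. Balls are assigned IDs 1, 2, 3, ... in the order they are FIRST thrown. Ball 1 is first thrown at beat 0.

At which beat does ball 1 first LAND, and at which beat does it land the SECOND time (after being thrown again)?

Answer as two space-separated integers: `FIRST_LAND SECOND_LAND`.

Beat 0 (L): throw ball1 h=3 -> lands@3:R; in-air after throw: [b1@3:R]
Beat 1 (R): throw ball2 h=1 -> lands@2:L; in-air after throw: [b2@2:L b1@3:R]
Beat 2 (L): throw ball2 h=2 -> lands@4:L; in-air after throw: [b1@3:R b2@4:L]
Beat 3 (R): throw ball1 h=8 -> lands@11:R; in-air after throw: [b2@4:L b1@11:R]
Beat 4 (L): throw ball2 h=1 -> lands@5:R; in-air after throw: [b2@5:R b1@11:R]
Beat 5 (R): throw ball2 h=3 -> lands@8:L; in-air after throw: [b2@8:L b1@11:R]
Beat 6 (L): throw ball3 h=1 -> lands@7:R; in-air after throw: [b3@7:R b2@8:L b1@11:R]
Beat 7 (R): throw ball3 h=2 -> lands@9:R; in-air after throw: [b2@8:L b3@9:R b1@11:R]
Beat 8 (L): throw ball2 h=8 -> lands@16:L; in-air after throw: [b3@9:R b1@11:R b2@16:L]
Beat 9 (R): throw ball3 h=1 -> lands@10:L; in-air after throw: [b3@10:L b1@11:R b2@16:L]
Beat 10 (L): throw ball3 h=3 -> lands@13:R; in-air after throw: [b1@11:R b3@13:R b2@16:L]
Beat 11 (R): throw ball1 h=1 -> lands@12:L; in-air after throw: [b1@12:L b3@13:R b2@16:L]
Ball 1: thrown@0 h=3 -> first land @3; rethrown@3 h=8 -> second land @11

Answer: 3 11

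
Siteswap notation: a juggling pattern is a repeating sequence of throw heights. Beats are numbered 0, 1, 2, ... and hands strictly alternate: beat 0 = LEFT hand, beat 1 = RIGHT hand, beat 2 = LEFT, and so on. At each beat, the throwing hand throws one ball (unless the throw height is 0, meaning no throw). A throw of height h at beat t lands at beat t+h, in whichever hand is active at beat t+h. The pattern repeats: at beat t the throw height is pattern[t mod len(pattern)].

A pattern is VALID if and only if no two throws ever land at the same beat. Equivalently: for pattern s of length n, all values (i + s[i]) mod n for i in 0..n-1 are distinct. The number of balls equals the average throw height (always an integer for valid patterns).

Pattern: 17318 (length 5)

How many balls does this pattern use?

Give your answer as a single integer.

Answer: 4

Derivation:
Pattern = [1, 7, 3, 1, 8], length n = 5
  position 0: throw height = 1, running sum = 1
  position 1: throw height = 7, running sum = 8
  position 2: throw height = 3, running sum = 11
  position 3: throw height = 1, running sum = 12
  position 4: throw height = 8, running sum = 20
Total sum = 20; balls = sum / n = 20 / 5 = 4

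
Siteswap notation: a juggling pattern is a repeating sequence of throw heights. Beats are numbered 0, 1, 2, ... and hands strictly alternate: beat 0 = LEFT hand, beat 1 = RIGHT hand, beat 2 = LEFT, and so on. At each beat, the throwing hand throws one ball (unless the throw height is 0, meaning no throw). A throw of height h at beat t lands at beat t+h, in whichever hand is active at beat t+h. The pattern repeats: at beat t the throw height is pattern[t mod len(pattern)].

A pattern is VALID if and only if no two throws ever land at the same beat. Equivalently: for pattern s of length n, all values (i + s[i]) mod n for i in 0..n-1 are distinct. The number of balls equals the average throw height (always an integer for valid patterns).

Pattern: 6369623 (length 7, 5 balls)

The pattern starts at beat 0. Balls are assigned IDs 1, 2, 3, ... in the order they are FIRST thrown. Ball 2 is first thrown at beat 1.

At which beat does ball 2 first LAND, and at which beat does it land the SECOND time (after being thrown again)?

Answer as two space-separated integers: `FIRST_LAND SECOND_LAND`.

Answer: 4 10

Derivation:
Beat 0 (L): throw ball1 h=6 -> lands@6:L; in-air after throw: [b1@6:L]
Beat 1 (R): throw ball2 h=3 -> lands@4:L; in-air after throw: [b2@4:L b1@6:L]
Beat 2 (L): throw ball3 h=6 -> lands@8:L; in-air after throw: [b2@4:L b1@6:L b3@8:L]
Beat 3 (R): throw ball4 h=9 -> lands@12:L; in-air after throw: [b2@4:L b1@6:L b3@8:L b4@12:L]
Beat 4 (L): throw ball2 h=6 -> lands@10:L; in-air after throw: [b1@6:L b3@8:L b2@10:L b4@12:L]
Beat 5 (R): throw ball5 h=2 -> lands@7:R; in-air after throw: [b1@6:L b5@7:R b3@8:L b2@10:L b4@12:L]
Beat 6 (L): throw ball1 h=3 -> lands@9:R; in-air after throw: [b5@7:R b3@8:L b1@9:R b2@10:L b4@12:L]
Beat 7 (R): throw ball5 h=6 -> lands@13:R; in-air after throw: [b3@8:L b1@9:R b2@10:L b4@12:L b5@13:R]
Beat 8 (L): throw ball3 h=3 -> lands@11:R; in-air after throw: [b1@9:R b2@10:L b3@11:R b4@12:L b5@13:R]
Beat 9 (R): throw ball1 h=6 -> lands@15:R; in-air after throw: [b2@10:L b3@11:R b4@12:L b5@13:R b1@15:R]
Beat 10 (L): throw ball2 h=9 -> lands@19:R; in-air after throw: [b3@11:R b4@12:L b5@13:R b1@15:R b2@19:R]
Ball 2: thrown@1 h=3 -> first land @4; rethrown@4 h=6 -> second land @10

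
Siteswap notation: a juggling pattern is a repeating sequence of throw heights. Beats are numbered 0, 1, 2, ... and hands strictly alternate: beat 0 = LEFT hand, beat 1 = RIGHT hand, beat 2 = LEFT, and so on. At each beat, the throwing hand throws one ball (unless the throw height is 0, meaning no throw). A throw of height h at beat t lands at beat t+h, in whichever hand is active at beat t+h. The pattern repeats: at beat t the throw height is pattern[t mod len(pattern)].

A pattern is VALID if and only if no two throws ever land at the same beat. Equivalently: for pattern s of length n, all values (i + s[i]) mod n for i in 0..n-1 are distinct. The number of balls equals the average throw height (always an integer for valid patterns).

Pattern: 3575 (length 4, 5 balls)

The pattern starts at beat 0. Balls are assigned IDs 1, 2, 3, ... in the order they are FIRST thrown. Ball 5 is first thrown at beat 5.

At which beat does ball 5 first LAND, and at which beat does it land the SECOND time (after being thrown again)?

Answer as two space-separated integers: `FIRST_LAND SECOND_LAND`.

Beat 0 (L): throw ball1 h=3 -> lands@3:R; in-air after throw: [b1@3:R]
Beat 1 (R): throw ball2 h=5 -> lands@6:L; in-air after throw: [b1@3:R b2@6:L]
Beat 2 (L): throw ball3 h=7 -> lands@9:R; in-air after throw: [b1@3:R b2@6:L b3@9:R]
Beat 3 (R): throw ball1 h=5 -> lands@8:L; in-air after throw: [b2@6:L b1@8:L b3@9:R]
Beat 4 (L): throw ball4 h=3 -> lands@7:R; in-air after throw: [b2@6:L b4@7:R b1@8:L b3@9:R]
Beat 5 (R): throw ball5 h=5 -> lands@10:L; in-air after throw: [b2@6:L b4@7:R b1@8:L b3@9:R b5@10:L]
Beat 6 (L): throw ball2 h=7 -> lands@13:R; in-air after throw: [b4@7:R b1@8:L b3@9:R b5@10:L b2@13:R]
Beat 7 (R): throw ball4 h=5 -> lands@12:L; in-air after throw: [b1@8:L b3@9:R b5@10:L b4@12:L b2@13:R]
Beat 8 (L): throw ball1 h=3 -> lands@11:R; in-air after throw: [b3@9:R b5@10:L b1@11:R b4@12:L b2@13:R]
Beat 9 (R): throw ball3 h=5 -> lands@14:L; in-air after throw: [b5@10:L b1@11:R b4@12:L b2@13:R b3@14:L]
Beat 10 (L): throw ball5 h=7 -> lands@17:R; in-air after throw: [b1@11:R b4@12:L b2@13:R b3@14:L b5@17:R]
Beat 11 (R): throw ball1 h=5 -> lands@16:L; in-air after throw: [b4@12:L b2@13:R b3@14:L b1@16:L b5@17:R]
Beat 12 (L): throw ball4 h=3 -> lands@15:R; in-air after throw: [b2@13:R b3@14:L b4@15:R b1@16:L b5@17:R]
Beat 13 (R): throw ball2 h=5 -> lands@18:L; in-air after throw: [b3@14:L b4@15:R b1@16:L b5@17:R b2@18:L]
Beat 14 (L): throw ball3 h=7 -> lands@21:R; in-air after throw: [b4@15:R b1@16:L b5@17:R b2@18:L b3@21:R]
Beat 15 (R): throw ball4 h=5 -> lands@20:L; in-air after throw: [b1@16:L b5@17:R b2@18:L b4@20:L b3@21:R]
Beat 16 (L): throw ball1 h=3 -> lands@19:R; in-air after throw: [b5@17:R b2@18:L b1@19:R b4@20:L b3@21:R]
Beat 17 (R): throw ball5 h=5 -> lands@22:L; in-air after throw: [b2@18:L b1@19:R b4@20:L b3@21:R b5@22:L]
Ball 5: thrown@5 h=5 -> first land @10; rethrown@10 h=7 -> second land @17

Answer: 10 17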